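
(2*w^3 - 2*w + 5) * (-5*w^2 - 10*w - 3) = -10*w^5 - 20*w^4 + 4*w^3 - 5*w^2 - 44*w - 15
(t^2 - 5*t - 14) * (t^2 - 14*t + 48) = t^4 - 19*t^3 + 104*t^2 - 44*t - 672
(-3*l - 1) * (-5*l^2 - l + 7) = 15*l^3 + 8*l^2 - 20*l - 7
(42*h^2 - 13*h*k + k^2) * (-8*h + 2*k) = -336*h^3 + 188*h^2*k - 34*h*k^2 + 2*k^3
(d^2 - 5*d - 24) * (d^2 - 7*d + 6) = d^4 - 12*d^3 + 17*d^2 + 138*d - 144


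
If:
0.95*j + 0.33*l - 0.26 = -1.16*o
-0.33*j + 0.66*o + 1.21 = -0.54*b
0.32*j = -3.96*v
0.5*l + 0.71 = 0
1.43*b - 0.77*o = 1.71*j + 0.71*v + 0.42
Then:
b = 3.53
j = 4.06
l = -1.42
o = -2.69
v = -0.33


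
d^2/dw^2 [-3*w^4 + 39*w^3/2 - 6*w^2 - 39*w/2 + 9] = -36*w^2 + 117*w - 12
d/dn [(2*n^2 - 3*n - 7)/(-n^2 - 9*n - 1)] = 3*(-7*n^2 - 6*n - 20)/(n^4 + 18*n^3 + 83*n^2 + 18*n + 1)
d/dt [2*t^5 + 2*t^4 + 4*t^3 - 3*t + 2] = 10*t^4 + 8*t^3 + 12*t^2 - 3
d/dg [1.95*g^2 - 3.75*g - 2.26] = 3.9*g - 3.75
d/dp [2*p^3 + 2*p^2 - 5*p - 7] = 6*p^2 + 4*p - 5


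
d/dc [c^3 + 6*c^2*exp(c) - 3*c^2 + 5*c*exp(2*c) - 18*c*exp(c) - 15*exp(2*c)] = 6*c^2*exp(c) + 3*c^2 + 10*c*exp(2*c) - 6*c*exp(c) - 6*c - 25*exp(2*c) - 18*exp(c)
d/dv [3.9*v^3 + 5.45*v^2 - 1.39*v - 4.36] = 11.7*v^2 + 10.9*v - 1.39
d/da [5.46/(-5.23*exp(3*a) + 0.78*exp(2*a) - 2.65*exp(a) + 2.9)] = (85.6674*exp(2*a) - 8.5176*exp(a) + 14.469)*exp(a)/(5.23*exp(3*a) - 0.78*exp(2*a) + 2.65*exp(a) - 2.9)^2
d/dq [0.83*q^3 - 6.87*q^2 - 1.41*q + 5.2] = 2.49*q^2 - 13.74*q - 1.41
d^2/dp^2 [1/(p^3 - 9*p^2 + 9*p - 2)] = 6*((3 - p)*(p^3 - 9*p^2 + 9*p - 2) + 3*(p^2 - 6*p + 3)^2)/(p^3 - 9*p^2 + 9*p - 2)^3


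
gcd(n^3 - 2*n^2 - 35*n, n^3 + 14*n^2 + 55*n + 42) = 1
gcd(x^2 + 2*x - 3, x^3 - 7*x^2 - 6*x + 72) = x + 3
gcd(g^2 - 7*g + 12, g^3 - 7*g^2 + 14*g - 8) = g - 4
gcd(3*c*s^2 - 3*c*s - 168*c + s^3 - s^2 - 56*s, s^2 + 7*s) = s + 7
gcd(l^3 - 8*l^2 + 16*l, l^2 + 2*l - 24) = l - 4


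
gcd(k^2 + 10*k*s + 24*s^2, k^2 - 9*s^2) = 1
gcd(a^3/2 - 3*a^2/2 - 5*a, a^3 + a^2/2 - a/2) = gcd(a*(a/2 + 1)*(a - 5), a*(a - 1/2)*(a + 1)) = a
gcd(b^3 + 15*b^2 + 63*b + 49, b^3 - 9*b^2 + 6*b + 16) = b + 1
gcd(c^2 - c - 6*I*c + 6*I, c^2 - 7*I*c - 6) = c - 6*I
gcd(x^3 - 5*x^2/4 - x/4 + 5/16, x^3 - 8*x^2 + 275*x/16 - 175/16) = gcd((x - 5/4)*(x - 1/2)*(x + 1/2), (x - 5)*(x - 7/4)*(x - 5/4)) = x - 5/4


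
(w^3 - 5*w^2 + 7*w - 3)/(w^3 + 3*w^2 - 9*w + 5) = (w - 3)/(w + 5)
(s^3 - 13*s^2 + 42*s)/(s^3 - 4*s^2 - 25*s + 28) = s*(s - 6)/(s^2 + 3*s - 4)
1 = 1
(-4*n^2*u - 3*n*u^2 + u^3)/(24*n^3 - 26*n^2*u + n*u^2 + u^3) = u*(n + u)/(-6*n^2 + 5*n*u + u^2)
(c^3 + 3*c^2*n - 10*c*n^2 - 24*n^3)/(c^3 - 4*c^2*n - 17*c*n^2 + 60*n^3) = (c + 2*n)/(c - 5*n)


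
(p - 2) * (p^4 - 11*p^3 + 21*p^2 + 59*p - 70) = p^5 - 13*p^4 + 43*p^3 + 17*p^2 - 188*p + 140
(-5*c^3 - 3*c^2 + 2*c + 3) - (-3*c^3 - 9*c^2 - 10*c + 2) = -2*c^3 + 6*c^2 + 12*c + 1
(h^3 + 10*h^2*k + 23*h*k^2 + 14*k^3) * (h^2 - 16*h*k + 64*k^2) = h^5 - 6*h^4*k - 73*h^3*k^2 + 286*h^2*k^3 + 1248*h*k^4 + 896*k^5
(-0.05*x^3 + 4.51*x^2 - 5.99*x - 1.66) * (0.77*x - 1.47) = -0.0385*x^4 + 3.5462*x^3 - 11.242*x^2 + 7.5271*x + 2.4402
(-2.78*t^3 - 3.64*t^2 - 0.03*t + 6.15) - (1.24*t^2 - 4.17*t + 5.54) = -2.78*t^3 - 4.88*t^2 + 4.14*t + 0.61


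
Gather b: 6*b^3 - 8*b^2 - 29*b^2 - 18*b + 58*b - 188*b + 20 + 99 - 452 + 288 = 6*b^3 - 37*b^2 - 148*b - 45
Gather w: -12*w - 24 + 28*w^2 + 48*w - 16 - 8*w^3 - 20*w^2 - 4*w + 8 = -8*w^3 + 8*w^2 + 32*w - 32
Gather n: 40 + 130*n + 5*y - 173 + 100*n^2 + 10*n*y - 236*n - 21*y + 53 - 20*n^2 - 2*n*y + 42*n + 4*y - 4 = 80*n^2 + n*(8*y - 64) - 12*y - 84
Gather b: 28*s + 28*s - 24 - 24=56*s - 48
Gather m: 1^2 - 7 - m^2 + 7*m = -m^2 + 7*m - 6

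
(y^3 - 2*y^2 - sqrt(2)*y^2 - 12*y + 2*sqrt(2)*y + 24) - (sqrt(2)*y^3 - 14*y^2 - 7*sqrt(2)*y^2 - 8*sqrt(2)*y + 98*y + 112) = -sqrt(2)*y^3 + y^3 + 6*sqrt(2)*y^2 + 12*y^2 - 110*y + 10*sqrt(2)*y - 88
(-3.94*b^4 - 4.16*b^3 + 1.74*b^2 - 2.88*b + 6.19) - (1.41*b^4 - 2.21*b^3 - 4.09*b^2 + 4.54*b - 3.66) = -5.35*b^4 - 1.95*b^3 + 5.83*b^2 - 7.42*b + 9.85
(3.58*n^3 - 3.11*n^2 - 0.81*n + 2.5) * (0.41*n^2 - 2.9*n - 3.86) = 1.4678*n^5 - 11.6571*n^4 - 5.1319*n^3 + 15.3786*n^2 - 4.1234*n - 9.65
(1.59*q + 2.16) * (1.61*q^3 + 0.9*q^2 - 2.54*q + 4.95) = 2.5599*q^4 + 4.9086*q^3 - 2.0946*q^2 + 2.3841*q + 10.692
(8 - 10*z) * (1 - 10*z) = 100*z^2 - 90*z + 8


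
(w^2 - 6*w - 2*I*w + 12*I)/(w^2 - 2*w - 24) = (w - 2*I)/(w + 4)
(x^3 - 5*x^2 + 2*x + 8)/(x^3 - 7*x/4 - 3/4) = 4*(x^2 - 6*x + 8)/(4*x^2 - 4*x - 3)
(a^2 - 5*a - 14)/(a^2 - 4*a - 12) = (a - 7)/(a - 6)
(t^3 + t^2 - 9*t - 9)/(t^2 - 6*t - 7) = (t^2 - 9)/(t - 7)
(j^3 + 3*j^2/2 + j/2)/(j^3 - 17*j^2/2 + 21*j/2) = (2*j^2 + 3*j + 1)/(2*j^2 - 17*j + 21)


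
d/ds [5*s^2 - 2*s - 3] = 10*s - 2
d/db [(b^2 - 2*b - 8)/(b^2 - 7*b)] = (-5*b^2 + 16*b - 56)/(b^2*(b^2 - 14*b + 49))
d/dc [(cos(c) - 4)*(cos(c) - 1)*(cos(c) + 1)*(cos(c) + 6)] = 2*(-2*cos(c)^3 - 3*cos(c)^2 + 25*cos(c) + 1)*sin(c)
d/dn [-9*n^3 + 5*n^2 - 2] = n*(10 - 27*n)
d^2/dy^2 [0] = 0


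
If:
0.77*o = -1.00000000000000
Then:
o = -1.30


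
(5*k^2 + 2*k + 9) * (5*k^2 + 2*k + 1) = 25*k^4 + 20*k^3 + 54*k^2 + 20*k + 9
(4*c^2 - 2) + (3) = 4*c^2 + 1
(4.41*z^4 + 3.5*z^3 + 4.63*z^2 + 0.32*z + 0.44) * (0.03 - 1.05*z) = -4.6305*z^5 - 3.5427*z^4 - 4.7565*z^3 - 0.1971*z^2 - 0.4524*z + 0.0132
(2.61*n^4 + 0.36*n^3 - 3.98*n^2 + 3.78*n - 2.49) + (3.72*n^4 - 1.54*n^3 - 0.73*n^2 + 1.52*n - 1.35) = 6.33*n^4 - 1.18*n^3 - 4.71*n^2 + 5.3*n - 3.84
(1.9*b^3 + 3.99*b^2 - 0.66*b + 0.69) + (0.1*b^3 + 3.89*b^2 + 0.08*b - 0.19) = 2.0*b^3 + 7.88*b^2 - 0.58*b + 0.5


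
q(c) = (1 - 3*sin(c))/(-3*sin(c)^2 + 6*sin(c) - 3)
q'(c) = (1 - 3*sin(c))*(6*sin(c)*cos(c) - 6*cos(c))/(-3*sin(c)^2 + 6*sin(c) - 3)^2 - 3*cos(c)/(-3*sin(c)^2 + 6*sin(c) - 3)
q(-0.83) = -0.35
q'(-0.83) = -0.05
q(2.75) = 0.13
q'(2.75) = -2.80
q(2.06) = 39.93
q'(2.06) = -354.13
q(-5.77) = 0.61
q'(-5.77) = 5.44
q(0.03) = -0.32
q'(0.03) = 0.40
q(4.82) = -0.33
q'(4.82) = -0.01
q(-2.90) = -0.37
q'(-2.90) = -0.05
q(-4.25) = 50.93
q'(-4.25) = -473.19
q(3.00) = -0.26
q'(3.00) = -0.74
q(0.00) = -0.33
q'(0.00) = 0.33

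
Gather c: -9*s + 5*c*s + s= 5*c*s - 8*s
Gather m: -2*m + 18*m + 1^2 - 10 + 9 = 16*m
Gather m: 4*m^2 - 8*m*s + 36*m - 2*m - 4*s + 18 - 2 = 4*m^2 + m*(34 - 8*s) - 4*s + 16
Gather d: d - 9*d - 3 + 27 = 24 - 8*d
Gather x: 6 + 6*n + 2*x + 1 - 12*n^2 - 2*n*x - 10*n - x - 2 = -12*n^2 - 4*n + x*(1 - 2*n) + 5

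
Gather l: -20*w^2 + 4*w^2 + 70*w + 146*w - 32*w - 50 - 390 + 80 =-16*w^2 + 184*w - 360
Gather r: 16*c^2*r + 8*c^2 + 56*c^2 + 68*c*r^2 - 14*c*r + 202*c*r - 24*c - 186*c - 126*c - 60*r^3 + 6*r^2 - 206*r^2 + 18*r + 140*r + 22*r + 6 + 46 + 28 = 64*c^2 - 336*c - 60*r^3 + r^2*(68*c - 200) + r*(16*c^2 + 188*c + 180) + 80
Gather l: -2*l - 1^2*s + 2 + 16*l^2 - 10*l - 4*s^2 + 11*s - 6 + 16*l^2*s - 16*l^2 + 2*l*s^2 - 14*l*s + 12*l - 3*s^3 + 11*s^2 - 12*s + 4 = 16*l^2*s + l*(2*s^2 - 14*s) - 3*s^3 + 7*s^2 - 2*s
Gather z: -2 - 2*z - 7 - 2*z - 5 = -4*z - 14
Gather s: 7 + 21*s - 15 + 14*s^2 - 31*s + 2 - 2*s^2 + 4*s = 12*s^2 - 6*s - 6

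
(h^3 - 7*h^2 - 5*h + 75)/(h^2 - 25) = (h^2 - 2*h - 15)/(h + 5)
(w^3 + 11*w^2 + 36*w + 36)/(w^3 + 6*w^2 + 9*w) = (w^2 + 8*w + 12)/(w*(w + 3))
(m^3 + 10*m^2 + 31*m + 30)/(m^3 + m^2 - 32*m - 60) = (m + 3)/(m - 6)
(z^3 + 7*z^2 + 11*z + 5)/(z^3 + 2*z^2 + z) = (z + 5)/z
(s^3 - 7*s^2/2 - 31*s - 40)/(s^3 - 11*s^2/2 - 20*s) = (s + 2)/s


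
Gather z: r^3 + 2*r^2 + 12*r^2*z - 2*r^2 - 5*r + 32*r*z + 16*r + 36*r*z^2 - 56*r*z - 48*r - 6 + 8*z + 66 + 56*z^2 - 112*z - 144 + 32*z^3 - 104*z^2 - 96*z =r^3 - 37*r + 32*z^3 + z^2*(36*r - 48) + z*(12*r^2 - 24*r - 200) - 84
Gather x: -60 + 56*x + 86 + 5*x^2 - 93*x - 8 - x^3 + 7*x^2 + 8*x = -x^3 + 12*x^2 - 29*x + 18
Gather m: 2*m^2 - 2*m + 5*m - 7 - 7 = 2*m^2 + 3*m - 14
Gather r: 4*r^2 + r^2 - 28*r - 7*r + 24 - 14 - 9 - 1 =5*r^2 - 35*r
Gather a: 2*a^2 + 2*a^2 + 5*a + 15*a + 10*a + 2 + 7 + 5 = 4*a^2 + 30*a + 14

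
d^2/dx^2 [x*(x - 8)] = 2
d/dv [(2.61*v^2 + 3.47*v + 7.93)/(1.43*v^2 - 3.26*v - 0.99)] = (-13.4707*v^2 - 27.8476*v + 22.4165)/(2.0449*v^4 - 9.3236*v^3 + 7.7962*v^2 + 6.4548*v + 0.9801)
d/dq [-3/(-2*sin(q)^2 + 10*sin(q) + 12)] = 3*(5 - 2*sin(q))*cos(q)/(2*(sin(q) - 6)^2*(sin(q) + 1)^2)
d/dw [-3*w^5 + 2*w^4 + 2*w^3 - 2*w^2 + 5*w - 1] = -15*w^4 + 8*w^3 + 6*w^2 - 4*w + 5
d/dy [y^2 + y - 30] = 2*y + 1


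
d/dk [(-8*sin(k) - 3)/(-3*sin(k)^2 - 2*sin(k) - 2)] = 2*(-12*sin(k)^2 - 9*sin(k) + 5)*cos(k)/(3*sin(k)^2 + 2*sin(k) + 2)^2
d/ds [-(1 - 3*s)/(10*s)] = 1/(10*s^2)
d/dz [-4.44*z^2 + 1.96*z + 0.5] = 1.96 - 8.88*z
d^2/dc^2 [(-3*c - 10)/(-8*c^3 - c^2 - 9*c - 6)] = 2*((3*c + 10)*(24*c^2 + 2*c + 9)^2 - (72*c^2 + 6*c + (3*c + 10)*(24*c + 1) + 27)*(8*c^3 + c^2 + 9*c + 6))/(8*c^3 + c^2 + 9*c + 6)^3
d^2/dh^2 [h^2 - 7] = 2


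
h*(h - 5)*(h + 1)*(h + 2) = h^4 - 2*h^3 - 13*h^2 - 10*h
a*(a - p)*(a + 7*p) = a^3 + 6*a^2*p - 7*a*p^2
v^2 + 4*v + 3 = (v + 1)*(v + 3)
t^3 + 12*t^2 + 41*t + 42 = (t + 2)*(t + 3)*(t + 7)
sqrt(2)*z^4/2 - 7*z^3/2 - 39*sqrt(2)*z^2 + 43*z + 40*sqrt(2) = (z - 8*sqrt(2))*(z - sqrt(2))*(z + 5*sqrt(2))*(sqrt(2)*z/2 + 1/2)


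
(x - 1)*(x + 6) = x^2 + 5*x - 6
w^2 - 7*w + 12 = (w - 4)*(w - 3)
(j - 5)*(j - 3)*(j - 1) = j^3 - 9*j^2 + 23*j - 15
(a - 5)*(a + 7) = a^2 + 2*a - 35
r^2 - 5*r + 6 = (r - 3)*(r - 2)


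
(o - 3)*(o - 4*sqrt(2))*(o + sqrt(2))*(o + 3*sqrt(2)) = o^4 - 3*o^3 - 26*o^2 - 24*sqrt(2)*o + 78*o + 72*sqrt(2)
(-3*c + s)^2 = 9*c^2 - 6*c*s + s^2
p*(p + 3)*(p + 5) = p^3 + 8*p^2 + 15*p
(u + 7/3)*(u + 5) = u^2 + 22*u/3 + 35/3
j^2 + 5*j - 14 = (j - 2)*(j + 7)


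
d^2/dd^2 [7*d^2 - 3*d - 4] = 14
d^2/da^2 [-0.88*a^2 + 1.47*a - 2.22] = -1.76000000000000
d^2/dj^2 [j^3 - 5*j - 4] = 6*j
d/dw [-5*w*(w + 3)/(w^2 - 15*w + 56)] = 10*(9*w^2 - 56*w - 84)/(w^4 - 30*w^3 + 337*w^2 - 1680*w + 3136)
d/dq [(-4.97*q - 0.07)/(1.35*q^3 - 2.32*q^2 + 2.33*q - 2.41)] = (13.419*q^3 - 11.2469*q^2 - 0.3248*q + 12.1408)/(1.8225*q^6 - 6.264*q^5 + 11.6734*q^4 - 17.3182*q^3 + 16.6113*q^2 - 11.2306*q + 5.8081)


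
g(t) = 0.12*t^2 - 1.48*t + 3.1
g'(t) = 0.24*t - 1.48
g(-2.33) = 7.20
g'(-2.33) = -2.04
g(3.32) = -0.49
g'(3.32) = -0.68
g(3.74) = -0.76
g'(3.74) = -0.58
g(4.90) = -1.27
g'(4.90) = -0.30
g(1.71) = 0.92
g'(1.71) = -1.07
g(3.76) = -0.77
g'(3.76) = -0.58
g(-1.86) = 6.27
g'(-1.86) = -1.93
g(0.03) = 3.06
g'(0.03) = -1.47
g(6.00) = -1.46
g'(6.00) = -0.04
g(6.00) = -1.46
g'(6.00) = -0.04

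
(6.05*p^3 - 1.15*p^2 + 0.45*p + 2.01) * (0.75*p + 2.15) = 4.5375*p^4 + 12.145*p^3 - 2.135*p^2 + 2.475*p + 4.3215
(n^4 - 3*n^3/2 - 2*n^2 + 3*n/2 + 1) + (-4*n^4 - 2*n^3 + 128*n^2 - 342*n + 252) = -3*n^4 - 7*n^3/2 + 126*n^2 - 681*n/2 + 253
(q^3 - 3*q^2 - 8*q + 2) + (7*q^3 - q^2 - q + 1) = 8*q^3 - 4*q^2 - 9*q + 3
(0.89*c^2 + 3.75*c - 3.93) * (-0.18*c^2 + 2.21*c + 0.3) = -0.1602*c^4 + 1.2919*c^3 + 9.2619*c^2 - 7.5603*c - 1.179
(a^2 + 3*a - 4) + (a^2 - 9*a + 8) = 2*a^2 - 6*a + 4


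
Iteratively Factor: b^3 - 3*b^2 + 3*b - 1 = (b - 1)*(b^2 - 2*b + 1) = (b - 1)^2*(b - 1)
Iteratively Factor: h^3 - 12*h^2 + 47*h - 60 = (h - 3)*(h^2 - 9*h + 20) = (h - 4)*(h - 3)*(h - 5)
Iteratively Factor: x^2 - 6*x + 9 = (x - 3)*(x - 3)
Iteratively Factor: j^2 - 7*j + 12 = (j - 3)*(j - 4)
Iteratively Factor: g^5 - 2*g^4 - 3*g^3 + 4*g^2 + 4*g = (g - 2)*(g^4 - 3*g^2 - 2*g) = g*(g - 2)*(g^3 - 3*g - 2) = g*(g - 2)*(g + 1)*(g^2 - g - 2) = g*(g - 2)*(g + 1)^2*(g - 2)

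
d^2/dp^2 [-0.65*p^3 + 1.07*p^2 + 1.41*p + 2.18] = 2.14 - 3.9*p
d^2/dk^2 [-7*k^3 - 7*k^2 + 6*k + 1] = -42*k - 14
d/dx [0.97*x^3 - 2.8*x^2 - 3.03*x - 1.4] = 2.91*x^2 - 5.6*x - 3.03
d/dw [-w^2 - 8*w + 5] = -2*w - 8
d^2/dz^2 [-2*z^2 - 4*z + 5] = -4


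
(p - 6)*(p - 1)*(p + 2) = p^3 - 5*p^2 - 8*p + 12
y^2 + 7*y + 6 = (y + 1)*(y + 6)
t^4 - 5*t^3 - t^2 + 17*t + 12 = (t - 4)*(t - 3)*(t + 1)^2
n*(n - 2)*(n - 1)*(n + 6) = n^4 + 3*n^3 - 16*n^2 + 12*n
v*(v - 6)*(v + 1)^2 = v^4 - 4*v^3 - 11*v^2 - 6*v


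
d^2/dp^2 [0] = 0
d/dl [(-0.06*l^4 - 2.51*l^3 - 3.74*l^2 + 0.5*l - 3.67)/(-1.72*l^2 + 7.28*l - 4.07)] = (0.2064*l^5 + 3.0068*l^4 - 35.5688*l^3 + 4.27989999999999*l^2 + 17.8188*l + 24.6826)/(2.9584*l^4 - 25.0432*l^3 + 66.9992*l^2 - 59.2592*l + 16.5649)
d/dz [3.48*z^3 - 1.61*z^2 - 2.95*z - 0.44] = 10.44*z^2 - 3.22*z - 2.95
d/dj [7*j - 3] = 7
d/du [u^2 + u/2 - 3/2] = 2*u + 1/2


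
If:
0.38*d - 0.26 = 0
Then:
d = 0.68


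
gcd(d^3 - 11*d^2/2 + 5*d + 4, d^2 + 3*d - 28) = d - 4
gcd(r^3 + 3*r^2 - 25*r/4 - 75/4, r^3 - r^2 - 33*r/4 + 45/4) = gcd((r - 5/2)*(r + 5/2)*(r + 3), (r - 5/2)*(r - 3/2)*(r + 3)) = r^2 + r/2 - 15/2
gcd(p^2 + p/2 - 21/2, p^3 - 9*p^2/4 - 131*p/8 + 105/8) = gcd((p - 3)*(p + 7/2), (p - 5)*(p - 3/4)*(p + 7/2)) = p + 7/2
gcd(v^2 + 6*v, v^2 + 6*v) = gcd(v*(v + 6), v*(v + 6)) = v^2 + 6*v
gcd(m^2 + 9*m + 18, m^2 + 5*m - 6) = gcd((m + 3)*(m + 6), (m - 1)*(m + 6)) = m + 6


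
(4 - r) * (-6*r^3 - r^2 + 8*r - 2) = 6*r^4 - 23*r^3 - 12*r^2 + 34*r - 8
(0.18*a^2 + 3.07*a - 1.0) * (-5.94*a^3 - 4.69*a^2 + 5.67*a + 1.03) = -1.0692*a^5 - 19.08*a^4 - 7.4377*a^3 + 22.2823*a^2 - 2.5079*a - 1.03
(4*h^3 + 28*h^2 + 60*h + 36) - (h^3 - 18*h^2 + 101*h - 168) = 3*h^3 + 46*h^2 - 41*h + 204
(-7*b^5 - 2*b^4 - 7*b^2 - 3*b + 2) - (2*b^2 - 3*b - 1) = -7*b^5 - 2*b^4 - 9*b^2 + 3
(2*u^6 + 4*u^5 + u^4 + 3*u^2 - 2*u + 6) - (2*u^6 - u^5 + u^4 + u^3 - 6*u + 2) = 5*u^5 - u^3 + 3*u^2 + 4*u + 4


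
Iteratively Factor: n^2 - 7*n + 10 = (n - 5)*(n - 2)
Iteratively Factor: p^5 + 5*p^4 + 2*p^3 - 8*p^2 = (p)*(p^4 + 5*p^3 + 2*p^2 - 8*p) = p*(p + 2)*(p^3 + 3*p^2 - 4*p) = p*(p - 1)*(p + 2)*(p^2 + 4*p) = p^2*(p - 1)*(p + 2)*(p + 4)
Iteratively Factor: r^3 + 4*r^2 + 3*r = (r + 3)*(r^2 + r) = r*(r + 3)*(r + 1)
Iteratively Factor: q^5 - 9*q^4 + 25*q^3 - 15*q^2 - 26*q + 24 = (q + 1)*(q^4 - 10*q^3 + 35*q^2 - 50*q + 24) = (q - 2)*(q + 1)*(q^3 - 8*q^2 + 19*q - 12) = (q - 3)*(q - 2)*(q + 1)*(q^2 - 5*q + 4) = (q - 4)*(q - 3)*(q - 2)*(q + 1)*(q - 1)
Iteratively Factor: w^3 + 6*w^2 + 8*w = (w)*(w^2 + 6*w + 8) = w*(w + 4)*(w + 2)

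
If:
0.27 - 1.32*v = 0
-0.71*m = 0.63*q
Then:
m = -0.887323943661972*q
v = 0.20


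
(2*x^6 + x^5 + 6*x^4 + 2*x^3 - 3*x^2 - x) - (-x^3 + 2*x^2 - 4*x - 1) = 2*x^6 + x^5 + 6*x^4 + 3*x^3 - 5*x^2 + 3*x + 1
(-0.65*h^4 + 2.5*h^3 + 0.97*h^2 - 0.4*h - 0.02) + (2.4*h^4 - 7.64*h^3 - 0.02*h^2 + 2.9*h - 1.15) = 1.75*h^4 - 5.14*h^3 + 0.95*h^2 + 2.5*h - 1.17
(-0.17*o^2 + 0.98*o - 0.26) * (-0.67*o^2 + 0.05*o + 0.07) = 0.1139*o^4 - 0.6651*o^3 + 0.2113*o^2 + 0.0556*o - 0.0182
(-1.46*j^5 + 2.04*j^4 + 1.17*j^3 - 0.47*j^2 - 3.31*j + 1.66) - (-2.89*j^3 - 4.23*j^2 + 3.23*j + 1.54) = -1.46*j^5 + 2.04*j^4 + 4.06*j^3 + 3.76*j^2 - 6.54*j + 0.12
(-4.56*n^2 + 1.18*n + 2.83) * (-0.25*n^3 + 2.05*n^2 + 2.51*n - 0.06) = 1.14*n^5 - 9.643*n^4 - 9.7341*n^3 + 9.0369*n^2 + 7.0325*n - 0.1698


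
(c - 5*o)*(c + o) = c^2 - 4*c*o - 5*o^2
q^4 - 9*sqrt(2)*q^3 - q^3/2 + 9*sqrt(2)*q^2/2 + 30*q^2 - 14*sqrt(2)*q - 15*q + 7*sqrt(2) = (q - 1/2)*(q - 7*sqrt(2))*(q - sqrt(2))^2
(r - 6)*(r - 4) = r^2 - 10*r + 24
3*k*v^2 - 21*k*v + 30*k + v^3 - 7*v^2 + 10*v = (3*k + v)*(v - 5)*(v - 2)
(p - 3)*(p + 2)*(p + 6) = p^3 + 5*p^2 - 12*p - 36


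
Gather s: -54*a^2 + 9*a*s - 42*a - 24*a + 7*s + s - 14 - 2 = -54*a^2 - 66*a + s*(9*a + 8) - 16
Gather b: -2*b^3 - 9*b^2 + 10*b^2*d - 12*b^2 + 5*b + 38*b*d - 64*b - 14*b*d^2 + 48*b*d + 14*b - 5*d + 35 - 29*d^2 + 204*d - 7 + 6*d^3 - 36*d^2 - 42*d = -2*b^3 + b^2*(10*d - 21) + b*(-14*d^2 + 86*d - 45) + 6*d^3 - 65*d^2 + 157*d + 28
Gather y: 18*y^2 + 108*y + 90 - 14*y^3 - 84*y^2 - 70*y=-14*y^3 - 66*y^2 + 38*y + 90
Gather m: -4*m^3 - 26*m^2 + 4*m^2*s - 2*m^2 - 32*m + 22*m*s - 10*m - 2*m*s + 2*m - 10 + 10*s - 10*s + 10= -4*m^3 + m^2*(4*s - 28) + m*(20*s - 40)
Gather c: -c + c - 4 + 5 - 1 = 0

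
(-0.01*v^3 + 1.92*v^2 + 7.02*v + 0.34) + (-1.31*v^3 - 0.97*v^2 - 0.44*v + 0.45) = -1.32*v^3 + 0.95*v^2 + 6.58*v + 0.79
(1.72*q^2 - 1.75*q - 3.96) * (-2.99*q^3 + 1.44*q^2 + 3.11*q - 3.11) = -5.1428*q^5 + 7.7093*q^4 + 14.6696*q^3 - 16.4941*q^2 - 6.8731*q + 12.3156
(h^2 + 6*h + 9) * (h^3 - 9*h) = h^5 + 6*h^4 - 54*h^2 - 81*h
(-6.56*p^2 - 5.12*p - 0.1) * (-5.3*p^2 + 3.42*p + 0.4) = 34.768*p^4 + 4.7008*p^3 - 19.6044*p^2 - 2.39*p - 0.04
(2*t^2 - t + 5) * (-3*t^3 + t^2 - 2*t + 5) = -6*t^5 + 5*t^4 - 20*t^3 + 17*t^2 - 15*t + 25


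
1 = 1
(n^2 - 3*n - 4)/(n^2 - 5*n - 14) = (-n^2 + 3*n + 4)/(-n^2 + 5*n + 14)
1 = 1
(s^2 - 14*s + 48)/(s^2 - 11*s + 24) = (s - 6)/(s - 3)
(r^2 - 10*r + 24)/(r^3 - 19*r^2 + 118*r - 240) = (r - 4)/(r^2 - 13*r + 40)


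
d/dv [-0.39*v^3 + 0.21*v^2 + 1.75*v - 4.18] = -1.17*v^2 + 0.42*v + 1.75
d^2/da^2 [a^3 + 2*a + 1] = 6*a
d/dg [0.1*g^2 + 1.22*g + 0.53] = 0.2*g + 1.22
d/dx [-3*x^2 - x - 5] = -6*x - 1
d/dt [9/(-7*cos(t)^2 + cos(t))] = 9*(sin(t)/cos(t)^2 - 14*tan(t))/(7*cos(t) - 1)^2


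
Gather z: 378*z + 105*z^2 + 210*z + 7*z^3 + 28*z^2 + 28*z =7*z^3 + 133*z^2 + 616*z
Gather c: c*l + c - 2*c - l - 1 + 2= c*(l - 1) - l + 1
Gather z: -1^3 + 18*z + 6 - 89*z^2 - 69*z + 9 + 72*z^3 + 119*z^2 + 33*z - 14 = 72*z^3 + 30*z^2 - 18*z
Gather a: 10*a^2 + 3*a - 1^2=10*a^2 + 3*a - 1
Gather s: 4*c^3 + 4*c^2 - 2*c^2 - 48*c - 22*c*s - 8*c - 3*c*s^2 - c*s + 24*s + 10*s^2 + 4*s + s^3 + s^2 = 4*c^3 + 2*c^2 - 56*c + s^3 + s^2*(11 - 3*c) + s*(28 - 23*c)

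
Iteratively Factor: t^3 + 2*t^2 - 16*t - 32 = (t + 2)*(t^2 - 16) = (t - 4)*(t + 2)*(t + 4)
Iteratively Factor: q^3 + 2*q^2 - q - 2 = (q + 1)*(q^2 + q - 2) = (q - 1)*(q + 1)*(q + 2)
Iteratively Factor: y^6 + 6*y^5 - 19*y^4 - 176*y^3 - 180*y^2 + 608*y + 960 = (y - 2)*(y^5 + 8*y^4 - 3*y^3 - 182*y^2 - 544*y - 480) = (y - 2)*(y + 4)*(y^4 + 4*y^3 - 19*y^2 - 106*y - 120) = (y - 5)*(y - 2)*(y + 4)*(y^3 + 9*y^2 + 26*y + 24) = (y - 5)*(y - 2)*(y + 3)*(y + 4)*(y^2 + 6*y + 8) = (y - 5)*(y - 2)*(y + 2)*(y + 3)*(y + 4)*(y + 4)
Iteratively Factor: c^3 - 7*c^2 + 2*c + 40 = (c + 2)*(c^2 - 9*c + 20) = (c - 5)*(c + 2)*(c - 4)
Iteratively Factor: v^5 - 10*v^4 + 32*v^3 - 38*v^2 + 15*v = (v - 3)*(v^4 - 7*v^3 + 11*v^2 - 5*v) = v*(v - 3)*(v^3 - 7*v^2 + 11*v - 5) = v*(v - 5)*(v - 3)*(v^2 - 2*v + 1) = v*(v - 5)*(v - 3)*(v - 1)*(v - 1)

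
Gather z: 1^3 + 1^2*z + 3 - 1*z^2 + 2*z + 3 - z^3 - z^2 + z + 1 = -z^3 - 2*z^2 + 4*z + 8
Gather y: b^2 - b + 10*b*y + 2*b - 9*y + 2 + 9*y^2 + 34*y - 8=b^2 + b + 9*y^2 + y*(10*b + 25) - 6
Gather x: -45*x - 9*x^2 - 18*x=-9*x^2 - 63*x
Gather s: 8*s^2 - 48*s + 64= 8*s^2 - 48*s + 64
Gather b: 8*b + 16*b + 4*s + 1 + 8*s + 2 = 24*b + 12*s + 3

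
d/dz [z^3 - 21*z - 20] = 3*z^2 - 21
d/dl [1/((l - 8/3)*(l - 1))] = 3*(11 - 6*l)/(9*l^4 - 66*l^3 + 169*l^2 - 176*l + 64)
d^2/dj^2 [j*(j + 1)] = 2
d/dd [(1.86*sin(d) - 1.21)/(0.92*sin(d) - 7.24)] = -12.3532*cos(d)/(0.92*sin(d) - 7.24)^2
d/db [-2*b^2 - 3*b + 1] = -4*b - 3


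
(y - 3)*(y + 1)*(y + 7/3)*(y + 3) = y^4 + 10*y^3/3 - 20*y^2/3 - 30*y - 21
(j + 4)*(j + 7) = j^2 + 11*j + 28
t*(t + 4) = t^2 + 4*t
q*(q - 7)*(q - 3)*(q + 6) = q^4 - 4*q^3 - 39*q^2 + 126*q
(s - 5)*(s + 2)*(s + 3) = s^3 - 19*s - 30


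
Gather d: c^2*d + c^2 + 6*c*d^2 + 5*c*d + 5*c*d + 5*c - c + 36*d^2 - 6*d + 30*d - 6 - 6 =c^2 + 4*c + d^2*(6*c + 36) + d*(c^2 + 10*c + 24) - 12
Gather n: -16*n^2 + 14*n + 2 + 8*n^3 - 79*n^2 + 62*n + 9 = 8*n^3 - 95*n^2 + 76*n + 11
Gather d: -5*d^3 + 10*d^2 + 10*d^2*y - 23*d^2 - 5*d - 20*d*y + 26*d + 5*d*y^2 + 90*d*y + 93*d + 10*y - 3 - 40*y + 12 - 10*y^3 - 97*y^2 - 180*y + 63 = -5*d^3 + d^2*(10*y - 13) + d*(5*y^2 + 70*y + 114) - 10*y^3 - 97*y^2 - 210*y + 72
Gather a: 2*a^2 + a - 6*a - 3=2*a^2 - 5*a - 3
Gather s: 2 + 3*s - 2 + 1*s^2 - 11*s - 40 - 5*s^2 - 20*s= -4*s^2 - 28*s - 40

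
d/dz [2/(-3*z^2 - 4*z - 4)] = 4*(3*z + 2)/(3*z^2 + 4*z + 4)^2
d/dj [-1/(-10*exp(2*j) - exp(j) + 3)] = (-20*exp(j) - 1)*exp(j)/(10*exp(2*j) + exp(j) - 3)^2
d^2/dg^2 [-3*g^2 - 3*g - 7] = -6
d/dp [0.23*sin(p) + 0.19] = 0.23*cos(p)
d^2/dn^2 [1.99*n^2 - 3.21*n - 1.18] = 3.98000000000000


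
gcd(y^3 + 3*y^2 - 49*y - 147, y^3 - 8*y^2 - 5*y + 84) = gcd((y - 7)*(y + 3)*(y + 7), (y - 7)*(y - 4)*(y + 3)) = y^2 - 4*y - 21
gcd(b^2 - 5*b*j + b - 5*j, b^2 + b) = b + 1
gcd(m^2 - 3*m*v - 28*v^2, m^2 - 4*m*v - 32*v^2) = m + 4*v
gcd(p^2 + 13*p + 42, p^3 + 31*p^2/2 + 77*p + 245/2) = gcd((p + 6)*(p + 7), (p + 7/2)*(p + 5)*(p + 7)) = p + 7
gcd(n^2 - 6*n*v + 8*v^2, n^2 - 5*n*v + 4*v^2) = -n + 4*v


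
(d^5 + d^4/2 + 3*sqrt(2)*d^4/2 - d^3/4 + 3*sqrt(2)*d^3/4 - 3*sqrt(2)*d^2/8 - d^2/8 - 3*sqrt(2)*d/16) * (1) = d^5 + d^4/2 + 3*sqrt(2)*d^4/2 - d^3/4 + 3*sqrt(2)*d^3/4 - 3*sqrt(2)*d^2/8 - d^2/8 - 3*sqrt(2)*d/16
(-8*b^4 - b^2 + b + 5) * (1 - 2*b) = 16*b^5 - 8*b^4 + 2*b^3 - 3*b^2 - 9*b + 5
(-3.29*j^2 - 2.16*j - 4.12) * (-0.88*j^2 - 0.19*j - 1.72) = 2.8952*j^4 + 2.5259*j^3 + 9.6948*j^2 + 4.498*j + 7.0864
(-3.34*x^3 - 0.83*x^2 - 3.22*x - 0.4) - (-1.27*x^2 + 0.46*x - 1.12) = -3.34*x^3 + 0.44*x^2 - 3.68*x + 0.72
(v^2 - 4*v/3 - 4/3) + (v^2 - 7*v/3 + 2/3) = 2*v^2 - 11*v/3 - 2/3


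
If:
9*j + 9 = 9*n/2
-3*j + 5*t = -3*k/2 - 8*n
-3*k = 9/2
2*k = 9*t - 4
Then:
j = -515/468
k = -3/2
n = -47/234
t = 1/9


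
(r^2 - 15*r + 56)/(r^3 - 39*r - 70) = (r - 8)/(r^2 + 7*r + 10)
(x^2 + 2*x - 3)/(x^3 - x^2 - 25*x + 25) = (x + 3)/(x^2 - 25)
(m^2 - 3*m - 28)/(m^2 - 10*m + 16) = (m^2 - 3*m - 28)/(m^2 - 10*m + 16)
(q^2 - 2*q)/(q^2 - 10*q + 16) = q/(q - 8)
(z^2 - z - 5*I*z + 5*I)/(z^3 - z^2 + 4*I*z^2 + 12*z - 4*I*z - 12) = (z - 5*I)/(z^2 + 4*I*z + 12)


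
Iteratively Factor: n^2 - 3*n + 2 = (n - 2)*(n - 1)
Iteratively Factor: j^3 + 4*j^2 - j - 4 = (j - 1)*(j^2 + 5*j + 4) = (j - 1)*(j + 1)*(j + 4)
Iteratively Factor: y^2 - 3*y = (y - 3)*(y)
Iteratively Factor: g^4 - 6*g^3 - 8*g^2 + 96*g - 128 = (g - 2)*(g^3 - 4*g^2 - 16*g + 64) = (g - 2)*(g + 4)*(g^2 - 8*g + 16) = (g - 4)*(g - 2)*(g + 4)*(g - 4)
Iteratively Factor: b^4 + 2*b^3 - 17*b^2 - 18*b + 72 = (b + 4)*(b^3 - 2*b^2 - 9*b + 18) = (b + 3)*(b + 4)*(b^2 - 5*b + 6) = (b - 3)*(b + 3)*(b + 4)*(b - 2)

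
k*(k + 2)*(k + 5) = k^3 + 7*k^2 + 10*k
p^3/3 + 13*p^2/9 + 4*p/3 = p*(p/3 + 1)*(p + 4/3)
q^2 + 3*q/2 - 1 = (q - 1/2)*(q + 2)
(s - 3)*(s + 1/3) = s^2 - 8*s/3 - 1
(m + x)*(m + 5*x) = m^2 + 6*m*x + 5*x^2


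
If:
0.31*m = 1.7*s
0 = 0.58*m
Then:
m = 0.00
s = 0.00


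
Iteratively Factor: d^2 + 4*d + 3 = (d + 1)*(d + 3)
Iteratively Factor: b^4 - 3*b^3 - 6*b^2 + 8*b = (b - 1)*(b^3 - 2*b^2 - 8*b) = (b - 4)*(b - 1)*(b^2 + 2*b) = (b - 4)*(b - 1)*(b + 2)*(b)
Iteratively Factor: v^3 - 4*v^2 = (v - 4)*(v^2) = v*(v - 4)*(v)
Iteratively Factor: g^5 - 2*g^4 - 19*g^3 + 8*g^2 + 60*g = (g + 3)*(g^4 - 5*g^3 - 4*g^2 + 20*g) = (g + 2)*(g + 3)*(g^3 - 7*g^2 + 10*g) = (g - 2)*(g + 2)*(g + 3)*(g^2 - 5*g) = (g - 5)*(g - 2)*(g + 2)*(g + 3)*(g)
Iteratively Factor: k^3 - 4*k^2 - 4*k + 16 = (k - 2)*(k^2 - 2*k - 8) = (k - 2)*(k + 2)*(k - 4)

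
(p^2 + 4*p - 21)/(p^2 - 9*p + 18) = (p + 7)/(p - 6)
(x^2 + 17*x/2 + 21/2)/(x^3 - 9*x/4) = 2*(x + 7)/(x*(2*x - 3))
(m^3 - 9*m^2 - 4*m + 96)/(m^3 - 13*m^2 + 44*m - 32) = (m + 3)/(m - 1)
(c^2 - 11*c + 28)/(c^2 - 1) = (c^2 - 11*c + 28)/(c^2 - 1)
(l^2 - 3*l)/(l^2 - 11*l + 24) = l/(l - 8)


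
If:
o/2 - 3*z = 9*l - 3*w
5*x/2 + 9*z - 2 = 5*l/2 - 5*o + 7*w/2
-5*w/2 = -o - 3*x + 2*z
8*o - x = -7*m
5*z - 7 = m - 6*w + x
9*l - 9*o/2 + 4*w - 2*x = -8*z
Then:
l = 231873/476000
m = -809103/476000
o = 362043/238000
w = 251207/238000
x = 128967/476000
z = -18131/119000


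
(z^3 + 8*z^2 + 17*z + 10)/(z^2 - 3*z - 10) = (z^2 + 6*z + 5)/(z - 5)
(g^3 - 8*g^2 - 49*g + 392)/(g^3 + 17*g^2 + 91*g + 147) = (g^2 - 15*g + 56)/(g^2 + 10*g + 21)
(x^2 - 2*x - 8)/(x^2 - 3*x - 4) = (x + 2)/(x + 1)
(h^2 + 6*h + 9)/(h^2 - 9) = (h + 3)/(h - 3)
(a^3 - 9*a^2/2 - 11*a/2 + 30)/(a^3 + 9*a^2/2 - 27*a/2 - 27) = (2*a^2 - 3*a - 20)/(2*a^2 + 15*a + 18)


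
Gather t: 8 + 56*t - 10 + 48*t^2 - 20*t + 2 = 48*t^2 + 36*t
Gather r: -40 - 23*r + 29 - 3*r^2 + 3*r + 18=-3*r^2 - 20*r + 7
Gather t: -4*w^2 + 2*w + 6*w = -4*w^2 + 8*w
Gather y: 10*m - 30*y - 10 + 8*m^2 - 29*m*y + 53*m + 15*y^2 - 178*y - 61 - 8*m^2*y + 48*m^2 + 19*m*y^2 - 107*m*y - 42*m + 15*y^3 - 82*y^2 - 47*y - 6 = 56*m^2 + 21*m + 15*y^3 + y^2*(19*m - 67) + y*(-8*m^2 - 136*m - 255) - 77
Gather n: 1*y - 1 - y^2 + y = -y^2 + 2*y - 1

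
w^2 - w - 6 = (w - 3)*(w + 2)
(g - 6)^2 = g^2 - 12*g + 36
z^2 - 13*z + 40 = (z - 8)*(z - 5)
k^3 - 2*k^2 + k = k*(k - 1)^2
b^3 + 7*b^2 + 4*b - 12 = (b - 1)*(b + 2)*(b + 6)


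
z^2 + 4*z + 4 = (z + 2)^2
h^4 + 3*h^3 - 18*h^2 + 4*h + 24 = (h - 2)^2*(h + 1)*(h + 6)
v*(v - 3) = v^2 - 3*v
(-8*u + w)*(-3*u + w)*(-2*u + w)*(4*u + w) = -192*u^4 + 136*u^3*w - 6*u^2*w^2 - 9*u*w^3 + w^4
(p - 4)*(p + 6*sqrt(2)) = p^2 - 4*p + 6*sqrt(2)*p - 24*sqrt(2)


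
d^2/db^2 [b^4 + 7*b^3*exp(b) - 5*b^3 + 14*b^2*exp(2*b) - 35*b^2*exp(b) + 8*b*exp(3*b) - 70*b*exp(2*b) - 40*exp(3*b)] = 7*b^3*exp(b) + 56*b^2*exp(2*b) + 7*b^2*exp(b) + 12*b^2 + 72*b*exp(3*b) - 168*b*exp(2*b) - 98*b*exp(b) - 30*b - 312*exp(3*b) - 252*exp(2*b) - 70*exp(b)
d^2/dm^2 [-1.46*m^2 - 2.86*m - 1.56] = -2.92000000000000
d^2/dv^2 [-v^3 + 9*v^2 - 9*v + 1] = 18 - 6*v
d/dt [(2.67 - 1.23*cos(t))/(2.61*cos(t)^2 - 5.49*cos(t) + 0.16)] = (-3.2103*cos(t)^2 + 13.9374*cos(t) - 14.4615)*sin(t)/(6.8121*cos(t)^4 - 28.6578*cos(t)^3 + 30.9753*cos(t)^2 - 1.7568*cos(t) + 0.0256)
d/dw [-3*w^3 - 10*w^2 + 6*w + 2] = -9*w^2 - 20*w + 6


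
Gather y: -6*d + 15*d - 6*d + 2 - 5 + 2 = 3*d - 1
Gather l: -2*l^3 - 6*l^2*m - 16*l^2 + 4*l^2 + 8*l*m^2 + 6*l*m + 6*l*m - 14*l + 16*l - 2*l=-2*l^3 + l^2*(-6*m - 12) + l*(8*m^2 + 12*m)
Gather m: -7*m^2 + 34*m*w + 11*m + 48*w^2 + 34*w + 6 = -7*m^2 + m*(34*w + 11) + 48*w^2 + 34*w + 6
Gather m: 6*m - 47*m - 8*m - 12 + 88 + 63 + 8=147 - 49*m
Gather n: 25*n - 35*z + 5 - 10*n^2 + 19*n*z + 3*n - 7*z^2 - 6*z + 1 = -10*n^2 + n*(19*z + 28) - 7*z^2 - 41*z + 6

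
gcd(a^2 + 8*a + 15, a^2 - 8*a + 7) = 1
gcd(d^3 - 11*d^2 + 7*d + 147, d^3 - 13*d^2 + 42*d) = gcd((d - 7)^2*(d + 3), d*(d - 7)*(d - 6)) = d - 7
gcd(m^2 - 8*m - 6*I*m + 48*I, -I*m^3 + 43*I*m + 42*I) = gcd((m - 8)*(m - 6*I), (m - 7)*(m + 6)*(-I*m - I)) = 1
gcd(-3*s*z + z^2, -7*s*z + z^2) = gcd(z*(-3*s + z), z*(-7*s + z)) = z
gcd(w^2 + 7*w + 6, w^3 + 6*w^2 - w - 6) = w^2 + 7*w + 6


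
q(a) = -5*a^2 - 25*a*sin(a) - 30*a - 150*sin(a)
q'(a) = -25*a*cos(a) - 10*a - 25*sin(a) - 150*cos(a) - 30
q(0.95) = -174.34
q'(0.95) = -160.90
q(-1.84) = 138.53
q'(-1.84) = 40.16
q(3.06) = -157.08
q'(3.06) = 163.11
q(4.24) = 10.88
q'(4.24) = 66.35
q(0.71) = -133.17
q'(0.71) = -180.61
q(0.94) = -172.73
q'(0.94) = -161.92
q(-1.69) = 143.40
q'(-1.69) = 24.54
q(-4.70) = -1.95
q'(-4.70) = -7.60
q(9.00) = -829.54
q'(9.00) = 211.37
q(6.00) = -276.18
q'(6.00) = -371.07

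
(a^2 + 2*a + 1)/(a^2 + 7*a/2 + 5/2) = 2*(a + 1)/(2*a + 5)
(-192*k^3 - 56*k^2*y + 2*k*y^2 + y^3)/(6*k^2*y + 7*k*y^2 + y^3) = (-32*k^2 - 4*k*y + y^2)/(y*(k + y))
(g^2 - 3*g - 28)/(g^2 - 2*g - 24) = (g - 7)/(g - 6)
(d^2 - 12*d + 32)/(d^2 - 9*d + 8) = (d - 4)/(d - 1)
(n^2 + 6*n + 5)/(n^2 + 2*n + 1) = (n + 5)/(n + 1)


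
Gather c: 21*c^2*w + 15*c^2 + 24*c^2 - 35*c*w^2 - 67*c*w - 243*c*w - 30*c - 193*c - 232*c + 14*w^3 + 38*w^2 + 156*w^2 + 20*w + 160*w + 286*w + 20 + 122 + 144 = c^2*(21*w + 39) + c*(-35*w^2 - 310*w - 455) + 14*w^3 + 194*w^2 + 466*w + 286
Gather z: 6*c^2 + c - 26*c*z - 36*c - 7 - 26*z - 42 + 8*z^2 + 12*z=6*c^2 - 35*c + 8*z^2 + z*(-26*c - 14) - 49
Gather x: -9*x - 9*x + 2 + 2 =4 - 18*x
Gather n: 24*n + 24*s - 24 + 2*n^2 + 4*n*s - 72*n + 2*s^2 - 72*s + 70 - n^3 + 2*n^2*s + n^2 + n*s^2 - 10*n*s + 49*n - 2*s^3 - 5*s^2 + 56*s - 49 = -n^3 + n^2*(2*s + 3) + n*(s^2 - 6*s + 1) - 2*s^3 - 3*s^2 + 8*s - 3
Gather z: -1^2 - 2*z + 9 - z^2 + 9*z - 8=-z^2 + 7*z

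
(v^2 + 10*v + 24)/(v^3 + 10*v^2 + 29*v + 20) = (v + 6)/(v^2 + 6*v + 5)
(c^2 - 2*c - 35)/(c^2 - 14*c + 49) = (c + 5)/(c - 7)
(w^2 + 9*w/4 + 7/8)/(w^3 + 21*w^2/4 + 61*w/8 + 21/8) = 1/(w + 3)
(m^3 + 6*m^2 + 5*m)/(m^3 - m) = (m + 5)/(m - 1)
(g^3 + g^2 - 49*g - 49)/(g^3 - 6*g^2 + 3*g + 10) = (g^2 - 49)/(g^2 - 7*g + 10)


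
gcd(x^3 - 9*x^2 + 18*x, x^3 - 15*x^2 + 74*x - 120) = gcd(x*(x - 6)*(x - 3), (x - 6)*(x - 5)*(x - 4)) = x - 6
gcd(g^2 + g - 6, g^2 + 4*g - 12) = g - 2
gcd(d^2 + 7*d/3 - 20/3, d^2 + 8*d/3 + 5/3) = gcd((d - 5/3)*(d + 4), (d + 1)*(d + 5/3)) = 1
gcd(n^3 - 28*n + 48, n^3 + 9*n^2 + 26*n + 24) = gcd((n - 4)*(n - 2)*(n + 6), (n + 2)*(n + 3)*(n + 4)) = 1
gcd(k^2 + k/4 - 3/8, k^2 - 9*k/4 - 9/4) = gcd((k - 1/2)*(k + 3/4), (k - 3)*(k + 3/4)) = k + 3/4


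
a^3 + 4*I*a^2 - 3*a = a*(a + I)*(a + 3*I)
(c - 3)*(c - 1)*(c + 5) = c^3 + c^2 - 17*c + 15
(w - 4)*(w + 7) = w^2 + 3*w - 28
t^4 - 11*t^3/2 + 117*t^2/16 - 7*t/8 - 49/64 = (t - 7/2)*(t - 7/4)*(t - 1/2)*(t + 1/4)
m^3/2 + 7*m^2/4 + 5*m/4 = m*(m/2 + 1/2)*(m + 5/2)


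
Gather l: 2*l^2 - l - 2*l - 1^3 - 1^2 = 2*l^2 - 3*l - 2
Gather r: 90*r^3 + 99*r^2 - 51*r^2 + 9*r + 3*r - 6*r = 90*r^3 + 48*r^2 + 6*r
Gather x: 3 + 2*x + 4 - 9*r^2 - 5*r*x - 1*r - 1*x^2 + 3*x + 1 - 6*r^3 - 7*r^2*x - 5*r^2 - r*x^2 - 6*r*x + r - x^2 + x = -6*r^3 - 14*r^2 + x^2*(-r - 2) + x*(-7*r^2 - 11*r + 6) + 8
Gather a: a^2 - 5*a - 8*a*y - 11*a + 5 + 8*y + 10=a^2 + a*(-8*y - 16) + 8*y + 15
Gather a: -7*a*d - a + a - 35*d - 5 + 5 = -7*a*d - 35*d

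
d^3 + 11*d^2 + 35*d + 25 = (d + 1)*(d + 5)^2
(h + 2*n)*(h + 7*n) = h^2 + 9*h*n + 14*n^2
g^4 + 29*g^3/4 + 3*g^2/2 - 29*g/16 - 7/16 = (g - 1/2)*(g + 1/4)*(g + 1/2)*(g + 7)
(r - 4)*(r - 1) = r^2 - 5*r + 4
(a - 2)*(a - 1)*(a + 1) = a^3 - 2*a^2 - a + 2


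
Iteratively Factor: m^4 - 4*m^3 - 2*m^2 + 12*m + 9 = (m - 3)*(m^3 - m^2 - 5*m - 3) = (m - 3)*(m + 1)*(m^2 - 2*m - 3) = (m - 3)*(m + 1)^2*(m - 3)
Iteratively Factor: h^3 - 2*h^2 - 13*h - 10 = (h - 5)*(h^2 + 3*h + 2) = (h - 5)*(h + 1)*(h + 2)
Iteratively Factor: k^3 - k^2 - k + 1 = (k - 1)*(k^2 - 1) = (k - 1)*(k + 1)*(k - 1)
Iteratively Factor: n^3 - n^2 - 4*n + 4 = (n - 2)*(n^2 + n - 2) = (n - 2)*(n + 2)*(n - 1)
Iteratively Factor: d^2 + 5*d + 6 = (d + 3)*(d + 2)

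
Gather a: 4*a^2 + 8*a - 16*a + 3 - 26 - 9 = 4*a^2 - 8*a - 32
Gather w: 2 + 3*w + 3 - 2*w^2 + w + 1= -2*w^2 + 4*w + 6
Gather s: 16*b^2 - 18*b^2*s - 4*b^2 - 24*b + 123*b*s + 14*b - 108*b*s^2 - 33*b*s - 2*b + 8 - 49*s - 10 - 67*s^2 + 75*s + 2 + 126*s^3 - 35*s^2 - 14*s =12*b^2 - 12*b + 126*s^3 + s^2*(-108*b - 102) + s*(-18*b^2 + 90*b + 12)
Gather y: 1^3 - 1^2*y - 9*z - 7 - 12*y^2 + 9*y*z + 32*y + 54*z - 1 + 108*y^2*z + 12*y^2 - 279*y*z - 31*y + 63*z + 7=108*y^2*z - 270*y*z + 108*z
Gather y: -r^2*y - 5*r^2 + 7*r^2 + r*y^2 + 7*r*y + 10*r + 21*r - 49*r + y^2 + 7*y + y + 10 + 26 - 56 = 2*r^2 - 18*r + y^2*(r + 1) + y*(-r^2 + 7*r + 8) - 20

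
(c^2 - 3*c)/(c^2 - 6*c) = (c - 3)/(c - 6)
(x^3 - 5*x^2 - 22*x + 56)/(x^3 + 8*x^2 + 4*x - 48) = (x - 7)/(x + 6)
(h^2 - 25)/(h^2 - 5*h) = (h + 5)/h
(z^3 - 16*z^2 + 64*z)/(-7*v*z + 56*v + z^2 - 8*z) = z*(z - 8)/(-7*v + z)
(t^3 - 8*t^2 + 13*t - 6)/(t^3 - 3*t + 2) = (t - 6)/(t + 2)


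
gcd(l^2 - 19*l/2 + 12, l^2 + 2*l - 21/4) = l - 3/2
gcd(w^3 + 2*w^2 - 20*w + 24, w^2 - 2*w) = w - 2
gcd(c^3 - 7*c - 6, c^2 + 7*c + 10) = c + 2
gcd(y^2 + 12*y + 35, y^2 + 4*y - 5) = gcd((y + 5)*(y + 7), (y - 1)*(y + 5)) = y + 5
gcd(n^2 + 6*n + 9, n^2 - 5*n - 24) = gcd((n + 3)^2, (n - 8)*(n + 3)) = n + 3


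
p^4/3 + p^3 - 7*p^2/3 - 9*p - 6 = (p/3 + 1)*(p - 3)*(p + 1)*(p + 2)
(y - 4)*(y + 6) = y^2 + 2*y - 24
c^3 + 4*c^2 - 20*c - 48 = (c - 4)*(c + 2)*(c + 6)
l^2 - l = l*(l - 1)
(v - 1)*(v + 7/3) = v^2 + 4*v/3 - 7/3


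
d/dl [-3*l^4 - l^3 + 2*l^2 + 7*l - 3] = -12*l^3 - 3*l^2 + 4*l + 7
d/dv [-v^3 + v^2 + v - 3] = -3*v^2 + 2*v + 1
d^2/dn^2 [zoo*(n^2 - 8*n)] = zoo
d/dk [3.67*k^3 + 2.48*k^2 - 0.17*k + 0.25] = 11.01*k^2 + 4.96*k - 0.17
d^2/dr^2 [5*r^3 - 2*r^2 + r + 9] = 30*r - 4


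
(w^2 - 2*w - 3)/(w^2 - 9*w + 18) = (w + 1)/(w - 6)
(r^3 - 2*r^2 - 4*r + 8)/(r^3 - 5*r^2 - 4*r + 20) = (r - 2)/(r - 5)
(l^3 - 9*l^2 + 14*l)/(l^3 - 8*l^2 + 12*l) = (l - 7)/(l - 6)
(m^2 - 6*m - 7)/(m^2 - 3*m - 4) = (m - 7)/(m - 4)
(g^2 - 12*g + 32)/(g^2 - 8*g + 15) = (g^2 - 12*g + 32)/(g^2 - 8*g + 15)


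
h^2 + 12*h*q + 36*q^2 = (h + 6*q)^2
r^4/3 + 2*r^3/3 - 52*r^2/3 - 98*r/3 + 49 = (r/3 + 1)*(r - 7)*(r - 1)*(r + 7)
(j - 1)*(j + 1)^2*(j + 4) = j^4 + 5*j^3 + 3*j^2 - 5*j - 4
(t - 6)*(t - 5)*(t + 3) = t^3 - 8*t^2 - 3*t + 90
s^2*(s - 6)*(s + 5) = s^4 - s^3 - 30*s^2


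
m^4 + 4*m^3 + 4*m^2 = m^2*(m + 2)^2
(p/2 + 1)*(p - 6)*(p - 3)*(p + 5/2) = p^4/2 - 9*p^3/4 - 35*p^2/4 + 18*p + 45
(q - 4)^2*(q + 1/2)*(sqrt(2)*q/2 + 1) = sqrt(2)*q^4/2 - 15*sqrt(2)*q^3/4 + q^3 - 15*q^2/2 + 6*sqrt(2)*q^2 + 4*sqrt(2)*q + 12*q + 8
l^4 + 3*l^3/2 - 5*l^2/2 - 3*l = l*(l - 3/2)*(l + 1)*(l + 2)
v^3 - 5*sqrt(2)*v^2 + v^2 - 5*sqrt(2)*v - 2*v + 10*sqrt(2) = (v - 1)*(v + 2)*(v - 5*sqrt(2))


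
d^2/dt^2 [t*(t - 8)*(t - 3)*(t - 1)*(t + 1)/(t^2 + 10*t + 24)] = 6*(t^7 + 23*t^6 + 162*t^5 - 164*t^4 - 4582*t^3 - 7416*t^2 + 13824*t + 4032)/(t^6 + 30*t^5 + 372*t^4 + 2440*t^3 + 8928*t^2 + 17280*t + 13824)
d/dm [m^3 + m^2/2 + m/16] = 3*m^2 + m + 1/16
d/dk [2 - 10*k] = -10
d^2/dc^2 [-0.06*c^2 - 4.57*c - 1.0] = -0.120000000000000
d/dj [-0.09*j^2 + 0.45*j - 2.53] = 0.45 - 0.18*j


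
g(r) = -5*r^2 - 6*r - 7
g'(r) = -10*r - 6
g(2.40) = -50.20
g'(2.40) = -30.00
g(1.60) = -29.40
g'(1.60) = -22.00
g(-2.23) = -18.48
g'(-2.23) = 16.30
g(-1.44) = -8.73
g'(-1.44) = 8.40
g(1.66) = -30.74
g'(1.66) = -22.60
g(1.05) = -18.81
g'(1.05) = -16.50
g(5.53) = -193.08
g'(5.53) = -61.30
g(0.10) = -7.65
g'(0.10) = -7.00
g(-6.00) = -151.00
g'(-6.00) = 54.00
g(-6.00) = -151.00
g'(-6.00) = 54.00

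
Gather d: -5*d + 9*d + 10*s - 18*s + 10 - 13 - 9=4*d - 8*s - 12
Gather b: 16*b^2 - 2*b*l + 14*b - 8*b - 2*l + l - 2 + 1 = 16*b^2 + b*(6 - 2*l) - l - 1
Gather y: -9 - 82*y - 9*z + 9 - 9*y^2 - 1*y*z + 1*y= -9*y^2 + y*(-z - 81) - 9*z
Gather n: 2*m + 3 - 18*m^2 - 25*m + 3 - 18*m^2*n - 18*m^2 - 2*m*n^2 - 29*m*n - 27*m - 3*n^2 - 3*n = -36*m^2 - 50*m + n^2*(-2*m - 3) + n*(-18*m^2 - 29*m - 3) + 6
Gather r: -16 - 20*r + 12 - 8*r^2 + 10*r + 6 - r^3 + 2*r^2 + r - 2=-r^3 - 6*r^2 - 9*r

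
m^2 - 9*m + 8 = (m - 8)*(m - 1)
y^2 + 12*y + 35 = (y + 5)*(y + 7)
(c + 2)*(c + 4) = c^2 + 6*c + 8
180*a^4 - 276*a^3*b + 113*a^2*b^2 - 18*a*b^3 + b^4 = (-6*a + b)^2*(-5*a + b)*(-a + b)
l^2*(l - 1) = l^3 - l^2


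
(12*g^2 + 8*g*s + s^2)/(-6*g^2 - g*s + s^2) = (6*g + s)/(-3*g + s)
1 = 1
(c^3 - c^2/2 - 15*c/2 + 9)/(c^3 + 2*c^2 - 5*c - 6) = (c - 3/2)/(c + 1)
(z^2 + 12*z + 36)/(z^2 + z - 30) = (z + 6)/(z - 5)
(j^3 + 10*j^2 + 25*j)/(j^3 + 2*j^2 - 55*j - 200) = j/(j - 8)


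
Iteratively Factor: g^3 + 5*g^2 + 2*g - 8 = (g - 1)*(g^2 + 6*g + 8) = (g - 1)*(g + 4)*(g + 2)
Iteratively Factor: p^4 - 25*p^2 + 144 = (p - 4)*(p^3 + 4*p^2 - 9*p - 36) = (p - 4)*(p + 4)*(p^2 - 9) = (p - 4)*(p - 3)*(p + 4)*(p + 3)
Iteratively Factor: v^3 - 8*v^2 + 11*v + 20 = (v + 1)*(v^2 - 9*v + 20) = (v - 4)*(v + 1)*(v - 5)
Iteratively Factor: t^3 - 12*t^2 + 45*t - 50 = (t - 2)*(t^2 - 10*t + 25) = (t - 5)*(t - 2)*(t - 5)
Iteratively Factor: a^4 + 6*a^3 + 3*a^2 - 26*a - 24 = (a + 4)*(a^3 + 2*a^2 - 5*a - 6) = (a + 3)*(a + 4)*(a^2 - a - 2) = (a + 1)*(a + 3)*(a + 4)*(a - 2)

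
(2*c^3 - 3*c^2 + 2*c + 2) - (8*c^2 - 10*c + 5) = 2*c^3 - 11*c^2 + 12*c - 3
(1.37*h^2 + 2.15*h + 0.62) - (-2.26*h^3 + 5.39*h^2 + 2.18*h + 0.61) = 2.26*h^3 - 4.02*h^2 - 0.0300000000000002*h + 0.01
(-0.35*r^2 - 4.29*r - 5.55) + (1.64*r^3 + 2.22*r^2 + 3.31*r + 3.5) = 1.64*r^3 + 1.87*r^2 - 0.98*r - 2.05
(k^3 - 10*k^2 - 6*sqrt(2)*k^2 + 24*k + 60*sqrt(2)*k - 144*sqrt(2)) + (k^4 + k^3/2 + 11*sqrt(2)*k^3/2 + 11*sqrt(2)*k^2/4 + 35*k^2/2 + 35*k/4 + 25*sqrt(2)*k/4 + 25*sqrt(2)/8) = k^4 + 3*k^3/2 + 11*sqrt(2)*k^3/2 - 13*sqrt(2)*k^2/4 + 15*k^2/2 + 131*k/4 + 265*sqrt(2)*k/4 - 1127*sqrt(2)/8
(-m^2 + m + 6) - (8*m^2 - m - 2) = -9*m^2 + 2*m + 8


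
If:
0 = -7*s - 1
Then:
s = -1/7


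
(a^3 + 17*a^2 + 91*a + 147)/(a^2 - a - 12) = (a^2 + 14*a + 49)/(a - 4)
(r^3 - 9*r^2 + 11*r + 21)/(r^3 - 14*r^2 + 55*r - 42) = (r^2 - 2*r - 3)/(r^2 - 7*r + 6)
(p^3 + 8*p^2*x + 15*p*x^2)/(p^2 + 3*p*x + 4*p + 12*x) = p*(p + 5*x)/(p + 4)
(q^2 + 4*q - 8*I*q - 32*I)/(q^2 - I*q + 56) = (q + 4)/(q + 7*I)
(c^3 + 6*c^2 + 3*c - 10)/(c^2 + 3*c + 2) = (c^2 + 4*c - 5)/(c + 1)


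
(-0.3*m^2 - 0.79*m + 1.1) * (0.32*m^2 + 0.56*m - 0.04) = -0.096*m^4 - 0.4208*m^3 - 0.0784*m^2 + 0.6476*m - 0.044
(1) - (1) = 0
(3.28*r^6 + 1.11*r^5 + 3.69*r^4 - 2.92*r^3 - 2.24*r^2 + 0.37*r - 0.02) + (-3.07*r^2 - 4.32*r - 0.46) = 3.28*r^6 + 1.11*r^5 + 3.69*r^4 - 2.92*r^3 - 5.31*r^2 - 3.95*r - 0.48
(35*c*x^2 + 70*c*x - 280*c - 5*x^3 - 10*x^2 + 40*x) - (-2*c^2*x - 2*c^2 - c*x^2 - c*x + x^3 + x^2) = 2*c^2*x + 2*c^2 + 36*c*x^2 + 71*c*x - 280*c - 6*x^3 - 11*x^2 + 40*x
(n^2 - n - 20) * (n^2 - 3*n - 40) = n^4 - 4*n^3 - 57*n^2 + 100*n + 800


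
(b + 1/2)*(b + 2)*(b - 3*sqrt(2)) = b^3 - 3*sqrt(2)*b^2 + 5*b^2/2 - 15*sqrt(2)*b/2 + b - 3*sqrt(2)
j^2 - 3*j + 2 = (j - 2)*(j - 1)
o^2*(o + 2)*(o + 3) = o^4 + 5*o^3 + 6*o^2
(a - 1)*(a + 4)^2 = a^3 + 7*a^2 + 8*a - 16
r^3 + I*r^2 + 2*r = r*(r - I)*(r + 2*I)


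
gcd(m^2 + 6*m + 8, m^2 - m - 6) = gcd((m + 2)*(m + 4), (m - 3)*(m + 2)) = m + 2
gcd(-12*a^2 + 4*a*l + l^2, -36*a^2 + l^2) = 6*a + l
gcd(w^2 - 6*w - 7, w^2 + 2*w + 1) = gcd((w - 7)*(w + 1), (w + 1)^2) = w + 1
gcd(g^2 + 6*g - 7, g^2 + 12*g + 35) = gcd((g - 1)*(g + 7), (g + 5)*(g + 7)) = g + 7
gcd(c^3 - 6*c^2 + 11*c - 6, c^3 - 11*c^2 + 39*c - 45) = c - 3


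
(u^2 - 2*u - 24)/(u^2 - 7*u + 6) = (u + 4)/(u - 1)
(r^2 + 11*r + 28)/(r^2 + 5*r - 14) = (r + 4)/(r - 2)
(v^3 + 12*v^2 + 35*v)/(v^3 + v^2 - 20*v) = (v + 7)/(v - 4)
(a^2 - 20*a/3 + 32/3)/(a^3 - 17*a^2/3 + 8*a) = (a - 4)/(a*(a - 3))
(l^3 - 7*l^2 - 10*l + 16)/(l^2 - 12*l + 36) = (l^3 - 7*l^2 - 10*l + 16)/(l^2 - 12*l + 36)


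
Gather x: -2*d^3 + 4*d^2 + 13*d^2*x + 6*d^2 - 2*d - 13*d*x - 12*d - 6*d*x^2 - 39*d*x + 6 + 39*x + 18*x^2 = -2*d^3 + 10*d^2 - 14*d + x^2*(18 - 6*d) + x*(13*d^2 - 52*d + 39) + 6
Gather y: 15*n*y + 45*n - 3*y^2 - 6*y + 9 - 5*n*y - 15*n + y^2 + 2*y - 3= 30*n - 2*y^2 + y*(10*n - 4) + 6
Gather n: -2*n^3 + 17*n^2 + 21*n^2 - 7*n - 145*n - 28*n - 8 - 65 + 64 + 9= -2*n^3 + 38*n^2 - 180*n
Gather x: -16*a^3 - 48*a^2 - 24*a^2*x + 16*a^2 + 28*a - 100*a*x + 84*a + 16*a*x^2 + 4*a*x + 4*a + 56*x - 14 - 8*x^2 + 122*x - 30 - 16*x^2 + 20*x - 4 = -16*a^3 - 32*a^2 + 116*a + x^2*(16*a - 24) + x*(-24*a^2 - 96*a + 198) - 48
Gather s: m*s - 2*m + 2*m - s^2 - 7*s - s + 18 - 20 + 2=-s^2 + s*(m - 8)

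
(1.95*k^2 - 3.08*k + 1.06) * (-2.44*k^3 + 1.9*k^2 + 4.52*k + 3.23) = -4.758*k^5 + 11.2202*k^4 + 0.375599999999999*k^3 - 5.6091*k^2 - 5.1572*k + 3.4238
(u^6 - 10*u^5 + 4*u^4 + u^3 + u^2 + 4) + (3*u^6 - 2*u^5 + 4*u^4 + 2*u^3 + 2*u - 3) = 4*u^6 - 12*u^5 + 8*u^4 + 3*u^3 + u^2 + 2*u + 1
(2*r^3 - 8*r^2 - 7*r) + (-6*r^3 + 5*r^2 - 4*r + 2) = -4*r^3 - 3*r^2 - 11*r + 2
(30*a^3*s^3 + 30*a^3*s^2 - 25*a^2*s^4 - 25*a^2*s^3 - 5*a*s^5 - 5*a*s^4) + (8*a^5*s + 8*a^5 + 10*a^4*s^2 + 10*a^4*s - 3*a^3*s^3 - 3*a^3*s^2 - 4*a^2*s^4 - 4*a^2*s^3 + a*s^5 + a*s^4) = 8*a^5*s + 8*a^5 + 10*a^4*s^2 + 10*a^4*s + 27*a^3*s^3 + 27*a^3*s^2 - 29*a^2*s^4 - 29*a^2*s^3 - 4*a*s^5 - 4*a*s^4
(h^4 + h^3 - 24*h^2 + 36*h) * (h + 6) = h^5 + 7*h^4 - 18*h^3 - 108*h^2 + 216*h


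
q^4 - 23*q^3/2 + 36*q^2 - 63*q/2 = q*(q - 7)*(q - 3)*(q - 3/2)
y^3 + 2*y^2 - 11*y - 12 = (y - 3)*(y + 1)*(y + 4)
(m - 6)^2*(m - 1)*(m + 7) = m^4 - 6*m^3 - 43*m^2 + 300*m - 252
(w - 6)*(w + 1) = w^2 - 5*w - 6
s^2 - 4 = (s - 2)*(s + 2)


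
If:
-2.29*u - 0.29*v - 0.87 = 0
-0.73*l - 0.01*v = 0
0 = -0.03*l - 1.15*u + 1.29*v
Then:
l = 0.00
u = -0.34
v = -0.30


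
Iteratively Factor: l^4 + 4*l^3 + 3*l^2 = (l)*(l^3 + 4*l^2 + 3*l) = l*(l + 3)*(l^2 + l) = l^2*(l + 3)*(l + 1)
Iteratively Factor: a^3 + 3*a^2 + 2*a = (a)*(a^2 + 3*a + 2) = a*(a + 2)*(a + 1)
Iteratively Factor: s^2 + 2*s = (s + 2)*(s)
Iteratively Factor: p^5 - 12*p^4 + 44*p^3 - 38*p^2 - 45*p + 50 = (p + 1)*(p^4 - 13*p^3 + 57*p^2 - 95*p + 50) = (p - 1)*(p + 1)*(p^3 - 12*p^2 + 45*p - 50) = (p - 5)*(p - 1)*(p + 1)*(p^2 - 7*p + 10) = (p - 5)^2*(p - 1)*(p + 1)*(p - 2)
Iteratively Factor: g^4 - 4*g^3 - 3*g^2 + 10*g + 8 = (g - 2)*(g^3 - 2*g^2 - 7*g - 4) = (g - 2)*(g + 1)*(g^2 - 3*g - 4) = (g - 2)*(g + 1)^2*(g - 4)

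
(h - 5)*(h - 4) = h^2 - 9*h + 20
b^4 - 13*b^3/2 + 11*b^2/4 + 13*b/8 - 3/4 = (b - 6)*(b - 1/2)^2*(b + 1/2)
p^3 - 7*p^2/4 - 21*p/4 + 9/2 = (p - 3)*(p - 3/4)*(p + 2)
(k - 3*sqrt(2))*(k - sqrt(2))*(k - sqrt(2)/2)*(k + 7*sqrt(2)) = k^4 + 5*sqrt(2)*k^3/2 - 53*k^2 + 67*sqrt(2)*k - 42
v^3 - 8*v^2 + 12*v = v*(v - 6)*(v - 2)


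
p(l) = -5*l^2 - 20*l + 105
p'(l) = -10*l - 20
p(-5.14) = 75.70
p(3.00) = 0.00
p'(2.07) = -40.70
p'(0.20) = -22.00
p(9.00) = -480.00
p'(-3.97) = 19.70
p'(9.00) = -110.00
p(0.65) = 89.89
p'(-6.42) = 44.20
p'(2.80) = -48.00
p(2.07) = 42.18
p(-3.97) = 105.60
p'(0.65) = -26.50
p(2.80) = 9.80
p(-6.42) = 27.32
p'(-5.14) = 31.40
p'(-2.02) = 0.20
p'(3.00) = -50.00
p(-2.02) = 125.00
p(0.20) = 100.80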